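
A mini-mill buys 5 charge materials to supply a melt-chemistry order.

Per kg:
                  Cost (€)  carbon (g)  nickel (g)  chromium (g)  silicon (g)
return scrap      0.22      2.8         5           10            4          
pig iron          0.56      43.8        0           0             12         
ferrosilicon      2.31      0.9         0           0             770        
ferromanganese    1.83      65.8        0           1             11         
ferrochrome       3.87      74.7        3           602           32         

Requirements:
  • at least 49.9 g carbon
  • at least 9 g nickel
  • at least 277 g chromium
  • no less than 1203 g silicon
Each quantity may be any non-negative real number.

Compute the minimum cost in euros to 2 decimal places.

€5.71

Treat it as an LP. Let x1 = kg of return scrap, x2 = kg of pig iron, x3 = kg of ferrosilicon, x4 = kg of ferromanganese, x5 = kg of ferrochrome.
Minimize 0.22x1 + 0.56x2 + 2.31x3 + 1.83x4 + 3.87x5 s.t.:
  2.8x1 + 43.8x2 + 0.9x3 + 65.8x4 + 74.7x5 ≥ 49.9   (carbon)
  5x1 + 3x5 ≥ 9   (nickel)
  10x1 + 1x4 + 602x5 ≥ 277   (chromium)
  4x1 + 12x2 + 770x3 + 11x4 + 32x5 ≥ 1203   (silicon)
  x1, x2, x3, x4, x5 ≥ 0.
The minimum-cost mix takes nothing from ferromanganese — only return scrap, pig iron, ferrosilicon, ferrochrome. There the carbon, nickel, chromium, silicon constraints are tight.
So return scrap = 1.539 kg, pig iron = 0.2682 kg, ferrosilicon = 1.532 kg, ferrochrome = 0.4346 kg.
Hence cost = 0.22·1.539 + 0.56·0.2682 + 2.31·1.532 + 3.87·0.4346 = €5.7096.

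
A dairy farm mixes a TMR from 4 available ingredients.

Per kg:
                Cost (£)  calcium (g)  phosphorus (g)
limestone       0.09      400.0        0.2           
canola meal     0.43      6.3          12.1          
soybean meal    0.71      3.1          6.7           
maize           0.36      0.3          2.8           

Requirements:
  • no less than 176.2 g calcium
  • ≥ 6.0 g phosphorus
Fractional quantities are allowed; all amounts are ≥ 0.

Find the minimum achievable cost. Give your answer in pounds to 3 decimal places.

Treat it as an LP. Let x1 = kg of limestone, x2 = kg of canola meal, x3 = kg of soybean meal, x4 = kg of maize.
min 0.09x1 + 0.43x2 + 0.71x3 + 0.36x4 subject to:
  400x1 + 6.3x2 + 3.1x3 + 0.3x4 ≥ 176.2   (calcium)
  0.2x1 + 12.1x2 + 6.7x3 + 2.8x4 ≥ 6   (phosphorus)
  x1, x2, x3, x4 ≥ 0.
The minimum-cost mix takes nothing from soybean meal, maize — only limestone, canola meal. Binding constraints: calcium and phosphorus.
Optimal quantities: limestone = 0.4328 kg, canola meal = 0.4887 kg.
Total cost: 0.09·0.4328 + 0.43·0.4887 = 0.24909.

£0.249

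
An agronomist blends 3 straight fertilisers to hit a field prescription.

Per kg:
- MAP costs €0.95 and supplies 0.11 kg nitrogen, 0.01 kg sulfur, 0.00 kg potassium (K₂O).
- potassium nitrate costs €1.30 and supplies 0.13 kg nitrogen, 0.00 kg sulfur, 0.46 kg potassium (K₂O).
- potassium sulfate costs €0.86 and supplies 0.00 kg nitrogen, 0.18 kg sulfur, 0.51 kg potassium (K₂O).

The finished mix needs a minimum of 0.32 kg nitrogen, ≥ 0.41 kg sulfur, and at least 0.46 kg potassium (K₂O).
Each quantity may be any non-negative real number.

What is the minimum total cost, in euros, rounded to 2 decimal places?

Set it up as a linear program. Let x1 = kg of MAP, x2 = kg of potassium nitrate, x3 = kg of potassium sulfate.
min 0.95x1 + 1.3x2 + 0.86x3 subject to:
  0.11x1 + 0.13x2 ≥ 0.32   (nitrogen)
  0.01x1 + 0.18x3 ≥ 0.41   (sulfur)
  0.46x2 + 0.51x3 ≥ 0.46   (potassium (K₂O))
  x1, x2, x3 ≥ 0.
The optimal basis is {MAP, potassium sulfate}; potassium nitrate drops out. The nitrogen and sulfur requirements are met with equality.
So MAP = 2.909 kg, potassium sulfate = 2.116 kg.
Cost = 0.95·2.909 + 0.86·2.116 = 4.5833.

€4.58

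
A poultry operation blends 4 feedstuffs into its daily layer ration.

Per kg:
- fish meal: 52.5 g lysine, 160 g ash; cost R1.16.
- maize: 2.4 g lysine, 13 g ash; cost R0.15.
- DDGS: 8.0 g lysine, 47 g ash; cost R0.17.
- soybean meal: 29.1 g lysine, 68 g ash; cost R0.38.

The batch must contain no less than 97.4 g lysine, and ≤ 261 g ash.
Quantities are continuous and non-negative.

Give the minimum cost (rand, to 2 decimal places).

Let x1 = kg of fish meal, x2 = kg of maize, x3 = kg of DDGS, x4 = kg of soybean meal.
Minimise 1.16x1 + 0.15x2 + 0.17x3 + 0.38x4 s.t.:
  52.5x1 + 2.4x2 + 8x3 + 29.1x4 ≥ 97.4   (lysine)
  160x1 + 13x2 + 47x3 + 68x4 ≤ 261   (ash)
  x1, x2, x3, x4 ≥ 0.
At the optimum only soybean meal is positive (fish meal, maize, DDGS = 0). There the lysine constraint is tight.
So soybean meal = 3.347 kg.
Hence cost = 0.38·3.347 = R1.2719.

R1.27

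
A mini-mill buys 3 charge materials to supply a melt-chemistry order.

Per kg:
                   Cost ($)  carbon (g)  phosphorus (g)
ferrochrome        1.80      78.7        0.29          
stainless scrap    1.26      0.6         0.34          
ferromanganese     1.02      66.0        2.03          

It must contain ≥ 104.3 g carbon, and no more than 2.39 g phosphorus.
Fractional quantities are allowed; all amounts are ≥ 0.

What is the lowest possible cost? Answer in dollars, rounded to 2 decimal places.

Set it up as a linear program. Let x1 = kg of ferrochrome, x2 = kg of stainless scrap, x3 = kg of ferromanganese.
min 1.8x1 + 1.26x2 + 1.02x3 with:
  78.7x1 + 0.6x2 + 66x3 ≥ 104.3   (carbon)
  0.29x1 + 0.34x2 + 2.03x3 ≤ 2.39   (phosphorus)
  x1, x2, x3 ≥ 0.
The cheapest feasible vertex uses only ferrochrome, ferromanganese; stainless scrap is not used. There the carbon and phosphorus constraints are tight.
So ferrochrome = 0.3839 kg, ferromanganese = 1.122 kg.
Cost = 1.8·0.3839 + 1.02·1.122 = 1.8355.

$1.84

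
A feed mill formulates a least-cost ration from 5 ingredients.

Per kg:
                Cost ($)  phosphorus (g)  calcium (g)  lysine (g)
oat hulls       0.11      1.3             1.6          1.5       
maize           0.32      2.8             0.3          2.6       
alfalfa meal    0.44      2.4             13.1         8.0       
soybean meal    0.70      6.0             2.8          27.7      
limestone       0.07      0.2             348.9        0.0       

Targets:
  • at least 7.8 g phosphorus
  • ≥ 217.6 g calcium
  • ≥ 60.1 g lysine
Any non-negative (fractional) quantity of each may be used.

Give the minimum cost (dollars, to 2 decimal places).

Let x1 = kg of oat hulls, x2 = kg of maize, x3 = kg of alfalfa meal, x4 = kg of soybean meal, x5 = kg of limestone.
Minimize 0.11x1 + 0.32x2 + 0.44x3 + 0.7x4 + 0.07x5 subject to:
  1.3x1 + 2.8x2 + 2.4x3 + 6x4 + 0.2x5 ≥ 7.8   (phosphorus)
  1.6x1 + 0.3x2 + 13.1x3 + 2.8x4 + 348.9x5 ≥ 217.6   (calcium)
  1.5x1 + 2.6x2 + 8x3 + 27.7x4 ≥ 60.1   (lysine)
  x1, x2, x3, x4, x5 ≥ 0.
The minimum-cost mix takes nothing from oat hulls, maize, alfalfa meal — only soybean meal, limestone. The calcium and lysine requirements are met with equality.
Solving gives x4 = 2.17, x5 = 0.6063.
Total cost: 0.7·2.17 + 0.07·0.6063 = 1.5614.

$1.56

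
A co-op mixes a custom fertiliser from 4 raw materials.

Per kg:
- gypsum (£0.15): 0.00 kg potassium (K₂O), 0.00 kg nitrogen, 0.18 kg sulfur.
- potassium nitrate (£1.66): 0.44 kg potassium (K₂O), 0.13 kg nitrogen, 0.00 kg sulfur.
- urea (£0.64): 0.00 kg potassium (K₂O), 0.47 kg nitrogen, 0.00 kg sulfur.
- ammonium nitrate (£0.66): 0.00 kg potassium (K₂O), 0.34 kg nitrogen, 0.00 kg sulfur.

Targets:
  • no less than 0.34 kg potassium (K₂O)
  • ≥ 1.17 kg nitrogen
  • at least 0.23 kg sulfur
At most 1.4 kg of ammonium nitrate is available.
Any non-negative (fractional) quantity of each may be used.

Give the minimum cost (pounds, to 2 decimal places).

£2.93

Let x1 = kg of gypsum, x2 = kg of potassium nitrate, x3 = kg of urea, x4 = kg of ammonium nitrate.
min 0.15x1 + 1.66x2 + 0.64x3 + 0.66x4 s.t.:
  0.44x2 ≥ 0.34   (potassium (K₂O))
  0.13x2 + 0.47x3 + 0.34x4 ≥ 1.17   (nitrogen)
  0.18x1 ≥ 0.23   (sulfur)
  x4 ≤ 1.4
  x1, x2, x3, x4 ≥ 0.
The optimal basis is {gypsum, potassium nitrate, urea}; ammonium nitrate drops out. The potassium (K₂O), nitrogen, sulfur requirements are met with equality.
Solving gives x1 = 1.278, x2 = 0.7727, x3 = 2.276.
Cost = 0.15·1.278 + 1.66·0.7727 + 0.64·2.276 = 2.9310.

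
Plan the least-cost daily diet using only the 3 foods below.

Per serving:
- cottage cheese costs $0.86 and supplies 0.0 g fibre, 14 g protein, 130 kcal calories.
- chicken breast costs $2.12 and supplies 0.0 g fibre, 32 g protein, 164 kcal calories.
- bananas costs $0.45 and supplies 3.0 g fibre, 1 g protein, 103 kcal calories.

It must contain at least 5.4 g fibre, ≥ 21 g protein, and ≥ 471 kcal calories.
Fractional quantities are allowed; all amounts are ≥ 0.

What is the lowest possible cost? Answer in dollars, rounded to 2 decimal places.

$2.43

Let x1 = servings of cottage cheese, x2 = servings of chicken breast, x3 = servings of bananas.
min 0.86x1 + 2.12x2 + 0.45x3 subject to:
  3x3 ≥ 5.4   (fibre)
  14x1 + 32x2 + 1x3 ≥ 21   (protein)
  130x1 + 164x2 + 103x3 ≥ 471   (calories)
  x1, x2, x3 ≥ 0.
The minimum-cost mix takes nothing from chicken breast — only cottage cheese, bananas. Binding constraints: protein and calories.
Optimal quantities: cottage cheese = 1.29 servings, bananas = 2.945 servings.
Total cost: 0.86·1.29 + 0.45·2.945 = 2.4347.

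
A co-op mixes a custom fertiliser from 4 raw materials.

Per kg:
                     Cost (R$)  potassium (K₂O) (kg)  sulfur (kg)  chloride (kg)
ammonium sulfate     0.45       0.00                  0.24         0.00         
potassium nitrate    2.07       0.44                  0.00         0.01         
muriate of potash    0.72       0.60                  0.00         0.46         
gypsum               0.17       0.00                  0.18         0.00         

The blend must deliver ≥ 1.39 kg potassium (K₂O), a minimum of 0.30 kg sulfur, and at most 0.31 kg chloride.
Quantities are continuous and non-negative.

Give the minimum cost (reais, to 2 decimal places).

Let x1 = kg of ammonium sulfate, x2 = kg of potassium nitrate, x3 = kg of muriate of potash, x4 = kg of gypsum.
Minimize 0.45x1 + 2.07x2 + 0.72x3 + 0.17x4 with:
  0.44x2 + 0.6x3 ≥ 1.39   (potassium (K₂O))
  0.24x1 + 0.18x4 ≥ 0.3   (sulfur)
  0.01x2 + 0.46x3 ≤ 0.31   (chloride)
  x1, x2, x3, x4 ≥ 0.
The cheapest feasible vertex uses only potassium nitrate, muriate of potash, gypsum; ammonium sulfate is not used. Binding constraints: potassium (K₂O), sulfur, chloride.
Optimal quantities: potassium nitrate = 2.309 kg, muriate of potash = 0.6237 kg, gypsum = 1.667 kg.
Objective = 2.07·2.309 + 0.72·0.6237 + 0.17·1.667 = 5.5121.

R$5.51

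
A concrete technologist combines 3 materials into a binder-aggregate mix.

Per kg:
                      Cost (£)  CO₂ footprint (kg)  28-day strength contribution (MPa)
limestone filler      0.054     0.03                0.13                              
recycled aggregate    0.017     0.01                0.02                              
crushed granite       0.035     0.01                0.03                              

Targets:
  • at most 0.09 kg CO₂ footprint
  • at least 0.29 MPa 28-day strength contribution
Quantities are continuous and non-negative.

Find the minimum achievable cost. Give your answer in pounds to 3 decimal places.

Treat it as an LP. Let x1 = kg of limestone filler, x2 = kg of recycled aggregate, x3 = kg of crushed granite.
Minimise 0.054x1 + 0.017x2 + 0.035x3 with:
  0.03x1 + 0.01x2 + 0.01x3 ≤ 0.09   (CO₂ footprint)
  0.13x1 + 0.02x2 + 0.03x3 ≥ 0.29   (28-day strength contribution)
  x1, x2, x3 ≥ 0.
At the optimum only limestone filler is positive (recycled aggregate, crushed granite = 0). There the 28-day strength contribution constraint is tight.
That vertex is x1 = 2.231.
Objective = 0.054·2.231 = 0.12047.

£0.120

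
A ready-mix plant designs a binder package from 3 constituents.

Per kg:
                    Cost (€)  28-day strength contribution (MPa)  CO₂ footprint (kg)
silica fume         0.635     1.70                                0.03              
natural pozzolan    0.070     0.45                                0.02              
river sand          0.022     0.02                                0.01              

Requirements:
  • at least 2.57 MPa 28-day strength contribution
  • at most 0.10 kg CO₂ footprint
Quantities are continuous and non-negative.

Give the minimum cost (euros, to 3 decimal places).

Set it up as a linear program. Let x1 = kg of silica fume, x2 = kg of natural pozzolan, x3 = kg of river sand.
min 0.635x1 + 0.07x2 + 0.022x3 s.t.:
  1.7x1 + 0.45x2 + 0.02x3 ≥ 2.57   (28-day strength contribution)
  0.03x1 + 0.02x2 + 0.01x3 ≤ 0.1   (CO₂ footprint)
  x1, x2, x3 ≥ 0.
At the optimum only silica fume, natural pozzolan are positive (river sand = 0). The 28-day strength contribution and CO₂ footprint requirements are met with equality.
Optimal quantities: silica fume = 0.3122 kg, natural pozzolan = 4.532 kg.
Total cost: 0.635·0.3122 + 0.07·4.532 = 0.51549.

€0.515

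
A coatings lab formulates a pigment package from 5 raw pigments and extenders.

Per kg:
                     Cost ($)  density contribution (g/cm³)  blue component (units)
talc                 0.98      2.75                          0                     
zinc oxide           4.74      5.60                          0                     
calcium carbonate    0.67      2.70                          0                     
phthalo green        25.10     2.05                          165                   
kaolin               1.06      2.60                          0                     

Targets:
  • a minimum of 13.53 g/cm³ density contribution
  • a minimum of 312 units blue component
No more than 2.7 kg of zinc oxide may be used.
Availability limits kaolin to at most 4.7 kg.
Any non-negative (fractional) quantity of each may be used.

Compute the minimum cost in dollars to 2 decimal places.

Let x1 = kg of talc, x2 = kg of zinc oxide, x3 = kg of calcium carbonate, x4 = kg of phthalo green, x5 = kg of kaolin.
min 0.98x1 + 4.74x2 + 0.67x3 + 25.1x4 + 1.06x5 s.t.:
  2.75x1 + 5.6x2 + 2.7x3 + 2.05x4 + 2.6x5 ≥ 13.53   (density contribution)
  165x4 ≥ 312   (blue component)
  x2 ≤ 2.7
  x5 ≤ 4.7
  x1, x2, x3, x4, x5 ≥ 0.
The cheapest feasible vertex uses only calcium carbonate, phthalo green; talc, zinc oxide, kaolin are not used. There the density contribution and blue component constraints are tight.
That vertex is x3 = 3.575, x4 = 1.891.
Total cost: 0.67·3.575 + 25.1·1.891 = 49.8594.

$49.86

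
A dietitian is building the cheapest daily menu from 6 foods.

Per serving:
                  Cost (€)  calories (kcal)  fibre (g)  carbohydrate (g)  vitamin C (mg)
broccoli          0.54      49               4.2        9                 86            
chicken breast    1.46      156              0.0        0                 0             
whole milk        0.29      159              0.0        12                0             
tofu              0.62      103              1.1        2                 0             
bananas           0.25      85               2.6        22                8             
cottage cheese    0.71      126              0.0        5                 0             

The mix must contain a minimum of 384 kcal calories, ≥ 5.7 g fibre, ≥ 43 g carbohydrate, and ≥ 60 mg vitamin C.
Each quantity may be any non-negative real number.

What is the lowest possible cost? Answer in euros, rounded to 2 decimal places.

Let x1 = servings of broccoli, x2 = servings of chicken breast, x3 = servings of whole milk, x4 = servings of tofu, x5 = servings of bananas, x6 = servings of cottage cheese.
Minimise 0.54x1 + 1.46x2 + 0.29x3 + 0.62x4 + 0.25x5 + 0.71x6 subject to:
  49x1 + 156x2 + 159x3 + 103x4 + 85x5 + 126x6 ≥ 384   (calories)
  4.2x1 + 1.1x4 + 2.6x5 ≥ 5.7   (fibre)
  9x1 + 12x3 + 2x4 + 22x5 + 5x6 ≥ 43   (carbohydrate)
  86x1 + 8x5 ≥ 60   (vitamin C)
  x1, x2, x3, x4, x5, x6 ≥ 0.
At the optimum only broccoli, whole milk, bananas are positive (chicken breast, tofu, cottage cheese = 0). Binding constraints: calories, fibre, vitamin C.
That vertex is x1 = 0.5811, x3 = 1.566, x5 = 1.254.
Objective = 0.54·0.5811 + 0.29·1.566 + 0.25·1.254 = 1.0814.

€1.08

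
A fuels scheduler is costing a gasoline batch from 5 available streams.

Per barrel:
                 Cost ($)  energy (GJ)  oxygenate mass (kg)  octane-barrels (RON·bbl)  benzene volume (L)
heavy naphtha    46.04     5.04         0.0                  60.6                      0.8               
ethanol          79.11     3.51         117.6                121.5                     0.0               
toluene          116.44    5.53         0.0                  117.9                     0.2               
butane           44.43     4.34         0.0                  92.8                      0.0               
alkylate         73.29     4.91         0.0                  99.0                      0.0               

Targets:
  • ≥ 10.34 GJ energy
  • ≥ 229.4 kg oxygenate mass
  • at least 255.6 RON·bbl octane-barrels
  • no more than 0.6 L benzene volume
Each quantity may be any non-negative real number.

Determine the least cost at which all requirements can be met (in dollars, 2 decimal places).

Treat it as an LP. Let x1 = barrels of heavy naphtha, x2 = barrels of ethanol, x3 = barrels of toluene, x4 = barrels of butane, x5 = barrels of alkylate.
min 46.04x1 + 79.11x2 + 116.44x3 + 44.43x4 + 73.29x5 s.t.:
  5.04x1 + 3.51x2 + 5.53x3 + 4.34x4 + 4.91x5 ≥ 10.34   (energy)
  117.6x2 ≥ 229.4   (oxygenate mass)
  60.6x1 + 121.5x2 + 117.9x3 + 92.8x4 + 99x5 ≥ 255.6   (octane-barrels)
  0.8x1 + 0.2x3 ≤ 0.6   (benzene volume)
  x1, x2, x3, x4, x5 ≥ 0.
The optimal basis is {heavy naphtha, ethanol}; toluene, butane, alkylate drop out. Binding constraints: energy and oxygenate mass.
Optimal quantities: heavy naphtha = 0.69308 barrels, ethanol = 1.9507 barrels.
Total cost: 46.04·0.69308 + 79.11·1.9507 = 186.2293.

$186.23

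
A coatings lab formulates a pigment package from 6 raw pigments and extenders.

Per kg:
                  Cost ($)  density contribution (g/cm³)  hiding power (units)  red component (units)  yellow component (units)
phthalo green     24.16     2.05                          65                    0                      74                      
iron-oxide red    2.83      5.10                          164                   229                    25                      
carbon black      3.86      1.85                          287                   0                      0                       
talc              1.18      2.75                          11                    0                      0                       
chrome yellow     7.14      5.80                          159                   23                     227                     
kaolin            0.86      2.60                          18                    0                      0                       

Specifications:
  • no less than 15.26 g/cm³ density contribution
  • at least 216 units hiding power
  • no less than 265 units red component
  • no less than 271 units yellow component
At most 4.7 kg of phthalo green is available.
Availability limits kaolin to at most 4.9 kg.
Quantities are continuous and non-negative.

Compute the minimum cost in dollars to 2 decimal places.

$11.88

Set it up as a linear program. Let x1 = kg of phthalo green, x2 = kg of iron-oxide red, x3 = kg of carbon black, x4 = kg of talc, x5 = kg of chrome yellow, x6 = kg of kaolin.
Minimize 24.16x1 + 2.83x2 + 3.86x3 + 1.18x4 + 7.14x5 + 0.86x6 subject to:
  2.05x1 + 5.1x2 + 1.85x3 + 2.75x4 + 5.8x5 + 2.6x6 ≥ 15.26   (density contribution)
  65x1 + 164x2 + 287x3 + 11x4 + 159x5 + 18x6 ≥ 216   (hiding power)
  229x2 + 23x5 ≥ 265   (red component)
  74x1 + 25x2 + 227x5 ≥ 271   (yellow component)
  x1 ≤ 4.7
  x6 ≤ 4.9
  x1, x2, x3, x4, x5, x6 ≥ 0.
The minimum-cost mix takes nothing from phthalo green, carbon black, talc — only iron-oxide red, chrome yellow, kaolin. Binding constraints: density contribution, red component, yellow component.
So iron-oxide red = 1.0489 kg, chrome yellow = 1.0783 kg, kaolin = 1.4063 kg.
Objective = 2.83·1.0489 + 7.14·1.0783 + 0.86·1.4063 = 11.8769.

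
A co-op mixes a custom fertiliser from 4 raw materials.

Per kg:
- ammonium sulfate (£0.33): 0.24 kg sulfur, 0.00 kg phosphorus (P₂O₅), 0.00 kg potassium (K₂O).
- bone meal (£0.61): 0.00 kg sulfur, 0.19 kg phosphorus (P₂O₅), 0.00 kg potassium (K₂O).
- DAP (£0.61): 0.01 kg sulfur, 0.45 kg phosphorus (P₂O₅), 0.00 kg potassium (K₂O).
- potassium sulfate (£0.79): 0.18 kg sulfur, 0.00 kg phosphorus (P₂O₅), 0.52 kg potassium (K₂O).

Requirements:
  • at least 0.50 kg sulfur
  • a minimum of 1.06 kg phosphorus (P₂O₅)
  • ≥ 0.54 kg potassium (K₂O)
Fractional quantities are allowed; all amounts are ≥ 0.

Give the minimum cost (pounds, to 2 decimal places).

Let x1 = kg of ammonium sulfate, x2 = kg of bone meal, x3 = kg of DAP, x4 = kg of potassium sulfate.
min 0.33x1 + 0.61x2 + 0.61x3 + 0.79x4 subject to:
  0.24x1 + 0.01x3 + 0.18x4 ≥ 0.5   (sulfur)
  0.19x2 + 0.45x3 ≥ 1.06   (phosphorus (P₂O₅))
  0.52x4 ≥ 0.54   (potassium (K₂O))
  x1, x2, x3, x4 ≥ 0.
The optimal basis is {ammonium sulfate, DAP, potassium sulfate}; bone meal drops out. There the sulfur, phosphorus (P₂O₅), potassium (K₂O) constraints are tight.
Optimal quantities: ammonium sulfate = 1.206 kg, DAP = 2.356 kg, potassium sulfate = 1.038 kg.
Hence cost = 0.33·1.206 + 0.61·2.356 + 0.79·1.038 = £2.6552.

£2.66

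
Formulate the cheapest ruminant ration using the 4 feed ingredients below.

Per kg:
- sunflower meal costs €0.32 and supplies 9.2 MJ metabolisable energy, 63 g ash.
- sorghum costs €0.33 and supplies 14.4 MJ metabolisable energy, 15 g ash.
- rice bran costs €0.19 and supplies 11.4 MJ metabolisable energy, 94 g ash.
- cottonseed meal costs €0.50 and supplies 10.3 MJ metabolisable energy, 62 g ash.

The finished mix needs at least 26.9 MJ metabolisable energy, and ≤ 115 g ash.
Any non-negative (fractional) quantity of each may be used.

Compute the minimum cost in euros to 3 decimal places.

€0.541

Let x1 = kg of sunflower meal, x2 = kg of sorghum, x3 = kg of rice bran, x4 = kg of cottonseed meal.
min 0.32x1 + 0.33x2 + 0.19x3 + 0.5x4 with:
  9.2x1 + 14.4x2 + 11.4x3 + 10.3x4 ≥ 26.9   (metabolisable energy)
  63x1 + 15x2 + 94x3 + 62x4 ≤ 115   (ash)
  x1, x2, x3, x4 ≥ 0.
At the optimum only sorghum, rice bran are positive (sunflower meal, cottonseed meal = 0). The metabolisable energy and ash requirements are met with equality.
Optimal quantities: sorghum = 1.03 kg, rice bran = 1.059 kg.
Objective = 0.33·1.03 + 0.19·1.059 = 0.54111.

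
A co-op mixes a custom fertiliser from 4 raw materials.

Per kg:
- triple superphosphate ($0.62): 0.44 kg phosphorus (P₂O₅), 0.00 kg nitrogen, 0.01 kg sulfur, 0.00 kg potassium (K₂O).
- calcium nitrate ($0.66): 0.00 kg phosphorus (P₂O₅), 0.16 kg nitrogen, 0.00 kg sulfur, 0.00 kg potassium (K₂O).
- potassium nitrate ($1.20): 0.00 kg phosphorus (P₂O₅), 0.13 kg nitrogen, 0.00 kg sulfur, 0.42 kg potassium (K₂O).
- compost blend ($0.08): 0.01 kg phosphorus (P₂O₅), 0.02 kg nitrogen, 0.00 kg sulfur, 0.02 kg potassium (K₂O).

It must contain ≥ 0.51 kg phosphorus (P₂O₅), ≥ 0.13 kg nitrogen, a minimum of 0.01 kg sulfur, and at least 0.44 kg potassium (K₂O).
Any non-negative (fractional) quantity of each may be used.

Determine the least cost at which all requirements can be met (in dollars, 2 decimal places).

$1.98

This is a linear program. Let x1 = kg of triple superphosphate, x2 = kg of calcium nitrate, x3 = kg of potassium nitrate, x4 = kg of compost blend.
Minimize 0.62x1 + 0.66x2 + 1.2x3 + 0.08x4 subject to:
  0.44x1 + 0.01x4 ≥ 0.51   (phosphorus (P₂O₅))
  0.16x2 + 0.13x3 + 0.02x4 ≥ 0.13   (nitrogen)
  0.01x1 ≥ 0.01   (sulfur)
  0.42x3 + 0.02x4 ≥ 0.44   (potassium (K₂O))
  x1, x2, x3, x4 ≥ 0.
The cheapest feasible vertex uses only triple superphosphate, potassium nitrate; calcium nitrate, compost blend are not used. Binding constraints: phosphorus (P₂O₅) and potassium (K₂O).
So triple superphosphate = 1.159 kg, potassium nitrate = 1.048 kg.
Objective = 0.62·1.159 + 1.2·1.048 = 1.9762.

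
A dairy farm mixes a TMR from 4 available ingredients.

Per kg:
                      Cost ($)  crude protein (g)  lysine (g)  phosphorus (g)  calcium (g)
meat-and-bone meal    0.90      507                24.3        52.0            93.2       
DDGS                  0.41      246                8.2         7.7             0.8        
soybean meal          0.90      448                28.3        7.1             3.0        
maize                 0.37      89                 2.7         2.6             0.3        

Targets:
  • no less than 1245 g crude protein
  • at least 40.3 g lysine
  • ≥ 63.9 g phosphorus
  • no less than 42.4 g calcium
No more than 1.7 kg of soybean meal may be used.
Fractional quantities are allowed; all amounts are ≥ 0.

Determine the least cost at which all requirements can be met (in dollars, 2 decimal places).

$2.11

This is a linear program. Let x1 = kg of meat-and-bone meal, x2 = kg of DDGS, x3 = kg of soybean meal, x4 = kg of maize.
min 0.9x1 + 0.41x2 + 0.9x3 + 0.37x4 s.t.:
  507x1 + 246x2 + 448x3 + 89x4 ≥ 1245   (crude protein)
  24.3x1 + 8.2x2 + 28.3x3 + 2.7x4 ≥ 40.3   (lysine)
  52x1 + 7.7x2 + 7.1x3 + 2.6x4 ≥ 63.9   (phosphorus)
  93.2x1 + 0.8x2 + 3x3 + 0.3x4 ≥ 42.4   (calcium)
  x3 ≤ 1.7
  x1, x2, x3, x4 ≥ 0.
At the optimum only meat-and-bone meal, DDGS are positive (soybean meal, maize = 0). Binding constraints: crude protein and phosphorus.
So meat-and-bone meal = 0.69 kg, DDGS = 3.639 kg.
Objective = 0.9·0.69 + 0.41·3.639 = 2.1130.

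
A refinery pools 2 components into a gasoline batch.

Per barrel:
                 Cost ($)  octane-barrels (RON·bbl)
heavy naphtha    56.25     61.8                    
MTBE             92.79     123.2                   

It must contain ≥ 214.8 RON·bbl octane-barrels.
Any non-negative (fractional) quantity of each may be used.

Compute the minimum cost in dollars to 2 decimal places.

$161.78

Set it up as a linear program. Let x1 = barrels of heavy naphtha, x2 = barrels of MTBE.
Minimize 56.25x1 + 92.79x2 with:
  61.8x1 + 123.2x2 ≥ 214.8   (octane-barrels)
  x1, x2 ≥ 0.
The minimum-cost mix takes nothing from heavy naphtha — only MTBE. Binding constraint: octane-barrels.
So MTBE = 1.7435 barrels.
Hence cost = 92.79·1.7435 = $161.7794.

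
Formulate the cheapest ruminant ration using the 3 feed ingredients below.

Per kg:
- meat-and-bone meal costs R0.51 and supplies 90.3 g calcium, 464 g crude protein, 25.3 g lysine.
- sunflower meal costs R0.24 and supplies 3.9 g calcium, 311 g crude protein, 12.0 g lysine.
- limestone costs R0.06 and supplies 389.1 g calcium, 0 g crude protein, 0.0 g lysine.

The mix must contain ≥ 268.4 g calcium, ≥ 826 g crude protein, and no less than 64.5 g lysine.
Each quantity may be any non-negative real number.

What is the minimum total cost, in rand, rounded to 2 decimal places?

Let x1 = kg of meat-and-bone meal, x2 = kg of sunflower meal, x3 = kg of limestone.
Minimise 0.51x1 + 0.24x2 + 0.06x3 s.t.:
  90.3x1 + 3.9x2 + 389.1x3 ≥ 268.4   (calcium)
  464x1 + 311x2 ≥ 826   (crude protein)
  25.3x1 + 12x2 ≥ 64.5   (lysine)
  x1, x2, x3 ≥ 0.
The minimum-cost mix takes nothing from sunflower meal — only meat-and-bone meal, limestone. There the calcium and lysine constraints are tight.
Optimal quantities: meat-and-bone meal = 2.549 kg, limestone = 0.09815 kg.
Hence cost = 0.51·2.549 + 0.06·0.09815 = R1.3059.

R1.31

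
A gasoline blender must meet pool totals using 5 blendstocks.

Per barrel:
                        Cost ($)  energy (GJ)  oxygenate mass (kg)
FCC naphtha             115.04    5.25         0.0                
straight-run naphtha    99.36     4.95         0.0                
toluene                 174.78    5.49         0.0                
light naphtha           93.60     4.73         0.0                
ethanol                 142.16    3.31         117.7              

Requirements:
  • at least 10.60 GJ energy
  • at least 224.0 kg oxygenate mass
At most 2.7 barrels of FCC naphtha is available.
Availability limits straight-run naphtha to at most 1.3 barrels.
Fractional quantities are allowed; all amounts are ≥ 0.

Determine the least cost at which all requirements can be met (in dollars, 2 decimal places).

Let x1 = barrels of FCC naphtha, x2 = barrels of straight-run naphtha, x3 = barrels of toluene, x4 = barrels of light naphtha, x5 = barrels of ethanol.
Minimize 115.04x1 + 99.36x2 + 174.78x3 + 93.6x4 + 142.16x5 with:
  5.25x1 + 4.95x2 + 5.49x3 + 4.73x4 + 3.31x5 ≥ 10.6   (energy)
  117.7x5 ≥ 224   (oxygenate mass)
  x1 ≤ 2.7
  x2 ≤ 1.3
  x1, x2, x3, x4, x5 ≥ 0.
The cheapest feasible vertex uses only light naphtha, ethanol; FCC naphtha, straight-run naphtha, toluene are not used. The energy and oxygenate mass requirements are met with equality.
Optimal quantities: light naphtha = 0.90922 barrels, ethanol = 1.9031 barrels.
Hence cost = 93.6·0.90922 + 142.16·1.9031 = $355.6477.

$355.65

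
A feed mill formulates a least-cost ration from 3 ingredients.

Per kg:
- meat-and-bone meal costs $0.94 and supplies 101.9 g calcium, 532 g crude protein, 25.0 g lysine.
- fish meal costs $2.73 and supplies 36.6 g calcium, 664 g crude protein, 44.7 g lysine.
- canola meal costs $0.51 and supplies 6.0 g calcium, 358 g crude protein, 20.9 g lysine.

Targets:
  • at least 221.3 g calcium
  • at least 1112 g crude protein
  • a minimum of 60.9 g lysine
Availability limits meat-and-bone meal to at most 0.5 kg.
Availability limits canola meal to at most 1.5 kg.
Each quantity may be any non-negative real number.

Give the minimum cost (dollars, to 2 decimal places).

$13.18

Set it up as a linear program. Let x1 = kg of meat-and-bone meal, x2 = kg of fish meal, x3 = kg of canola meal.
min 0.94x1 + 2.73x2 + 0.51x3 with:
  101.9x1 + 36.6x2 + 6x3 ≥ 221.3   (calcium)
  532x1 + 664x2 + 358x3 ≥ 1112   (crude protein)
  25x1 + 44.7x2 + 20.9x3 ≥ 60.9   (lysine)
  x1 ≤ 0.5
  x3 ≤ 1.5
  x1, x2, x3 ≥ 0.
At the optimum only meat-and-bone meal, fish meal are positive (canola meal = 0). There the calcium and the meat-and-bone meal cap constraints are tight.
So meat-and-bone meal = 0.5 kg, fish meal = 4.654 kg.
Hence cost = 0.94·0.5 + 2.73·4.654 = $13.1754.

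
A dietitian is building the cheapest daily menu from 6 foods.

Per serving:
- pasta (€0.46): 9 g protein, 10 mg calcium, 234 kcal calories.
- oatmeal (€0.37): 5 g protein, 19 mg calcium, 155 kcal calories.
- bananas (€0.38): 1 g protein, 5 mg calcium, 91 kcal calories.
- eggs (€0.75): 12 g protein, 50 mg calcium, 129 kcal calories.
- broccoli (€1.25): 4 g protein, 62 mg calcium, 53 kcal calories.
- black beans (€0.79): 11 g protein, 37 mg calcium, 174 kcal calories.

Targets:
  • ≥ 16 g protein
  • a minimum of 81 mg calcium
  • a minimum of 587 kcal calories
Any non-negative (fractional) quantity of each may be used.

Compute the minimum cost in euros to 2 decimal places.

€1.52

This is a linear program. Let x1 = servings of pasta, x2 = servings of oatmeal, x3 = servings of bananas, x4 = servings of eggs, x5 = servings of broccoli, x6 = servings of black beans.
min 0.46x1 + 0.37x2 + 0.38x3 + 0.75x4 + 1.25x5 + 0.79x6 with:
  9x1 + 5x2 + 1x3 + 12x4 + 4x5 + 11x6 ≥ 16   (protein)
  10x1 + 19x2 + 5x3 + 50x4 + 62x5 + 37x6 ≥ 81   (calcium)
  234x1 + 155x2 + 91x3 + 129x4 + 53x5 + 174x6 ≥ 587   (calories)
  x1, x2, x3, x4, x5, x6 ≥ 0.
The minimum-cost mix takes nothing from pasta, bananas, broccoli, black beans — only oatmeal, eggs. There the calcium and calories constraints are tight.
Solving gives x2 = 3.567, x4 = 0.2646.
Total cost: 0.37·3.567 + 0.75·0.2646 = 1.5182.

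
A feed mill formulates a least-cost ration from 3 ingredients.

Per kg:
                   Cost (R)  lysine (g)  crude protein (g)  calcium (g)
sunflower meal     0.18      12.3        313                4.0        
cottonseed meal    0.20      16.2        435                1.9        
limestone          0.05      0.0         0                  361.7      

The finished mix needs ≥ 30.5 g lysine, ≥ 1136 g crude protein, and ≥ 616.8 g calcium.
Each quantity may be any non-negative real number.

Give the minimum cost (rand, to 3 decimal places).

Set it up as a linear program. Let x1 = kg of sunflower meal, x2 = kg of cottonseed meal, x3 = kg of limestone.
Minimize 0.18x1 + 0.2x2 + 0.05x3 subject to:
  12.3x1 + 16.2x2 ≥ 30.5   (lysine)
  313x1 + 435x2 ≥ 1136   (crude protein)
  4x1 + 1.9x2 + 361.7x3 ≥ 616.8   (calcium)
  x1, x2, x3 ≥ 0.
At the optimum only cottonseed meal, limestone are positive (sunflower meal = 0). Binding constraints: crude protein and calcium.
Optimal quantities: cottonseed meal = 2.611 kg, limestone = 1.692 kg.
Total cost: 0.2·2.611 + 0.05·1.692 = 0.60680.

R0.607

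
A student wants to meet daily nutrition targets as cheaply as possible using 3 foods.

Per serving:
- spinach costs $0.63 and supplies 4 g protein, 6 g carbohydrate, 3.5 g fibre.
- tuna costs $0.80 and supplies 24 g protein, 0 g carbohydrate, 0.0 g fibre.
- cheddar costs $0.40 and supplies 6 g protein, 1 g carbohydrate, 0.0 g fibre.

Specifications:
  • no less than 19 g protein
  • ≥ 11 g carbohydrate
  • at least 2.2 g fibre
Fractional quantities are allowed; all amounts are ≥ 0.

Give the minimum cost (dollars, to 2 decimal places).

$1.54

Let x1 = servings of spinach, x2 = servings of tuna, x3 = servings of cheddar.
Minimize 0.63x1 + 0.8x2 + 0.4x3 with:
  4x1 + 24x2 + 6x3 ≥ 19   (protein)
  6x1 + 1x3 ≥ 11   (carbohydrate)
  3.5x1 ≥ 2.2   (fibre)
  x1, x2, x3 ≥ 0.
The cheapest feasible vertex uses only spinach, tuna; cheddar is not used. The protein and carbohydrate requirements are met with equality.
Solving gives x1 = 1.833, x2 = 0.4861.
Total cost: 0.63·1.833 + 0.8·0.4861 = 1.5437.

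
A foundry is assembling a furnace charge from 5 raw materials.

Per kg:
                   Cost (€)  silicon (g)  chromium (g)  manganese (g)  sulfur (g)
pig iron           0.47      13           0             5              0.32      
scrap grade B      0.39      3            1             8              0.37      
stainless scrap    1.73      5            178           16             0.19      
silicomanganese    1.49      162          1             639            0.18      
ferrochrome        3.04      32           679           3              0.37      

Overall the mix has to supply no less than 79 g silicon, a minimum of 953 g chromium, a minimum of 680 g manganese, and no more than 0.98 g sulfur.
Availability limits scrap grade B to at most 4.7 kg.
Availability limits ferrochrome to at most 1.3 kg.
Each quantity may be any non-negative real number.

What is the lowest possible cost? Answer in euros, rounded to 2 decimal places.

€6.19

Treat it as an LP. Let x1 = kg of pig iron, x2 = kg of scrap grade B, x3 = kg of stainless scrap, x4 = kg of silicomanganese, x5 = kg of ferrochrome.
Minimize 0.47x1 + 0.39x2 + 1.73x3 + 1.49x4 + 3.04x5 subject to:
  13x1 + 3x2 + 5x3 + 162x4 + 32x5 ≥ 79   (silicon)
  1x2 + 178x3 + 1x4 + 679x5 ≥ 953   (chromium)
  5x1 + 8x2 + 16x3 + 639x4 + 3x5 ≥ 680   (manganese)
  0.32x1 + 0.37x2 + 0.19x3 + 0.18x4 + 0.37x5 ≤ 0.98   (sulfur)
  x2 ≤ 4.7
  x5 ≤ 1.3
  x1, x2, x3, x4, x5 ≥ 0.
The minimum-cost mix takes nothing from pig iron, scrap grade B — only stainless scrap, silicomanganese, ferrochrome. Binding constraints: chromium, manganese, the ferrochrome cap.
Solving gives x3 = 0.3891, x4 = 1.048, x5 = 1.3.
Cost = 1.73·0.3891 + 1.49·1.048 + 3.04·1.3 = 6.1867.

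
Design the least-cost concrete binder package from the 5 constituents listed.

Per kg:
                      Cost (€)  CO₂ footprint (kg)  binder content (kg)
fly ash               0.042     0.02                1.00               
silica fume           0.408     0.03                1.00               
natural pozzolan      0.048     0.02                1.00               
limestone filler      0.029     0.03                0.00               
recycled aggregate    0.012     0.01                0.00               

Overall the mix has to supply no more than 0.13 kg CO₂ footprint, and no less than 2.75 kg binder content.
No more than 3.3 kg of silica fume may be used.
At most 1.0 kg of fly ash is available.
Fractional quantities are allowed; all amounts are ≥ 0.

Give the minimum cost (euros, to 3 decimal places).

€0.126

Let x1 = kg of fly ash, x2 = kg of silica fume, x3 = kg of natural pozzolan, x4 = kg of limestone filler, x5 = kg of recycled aggregate.
Minimize 0.042x1 + 0.408x2 + 0.048x3 + 0.029x4 + 0.012x5 subject to:
  0.02x1 + 0.03x2 + 0.02x3 + 0.03x4 + 0.01x5 ≤ 0.13   (CO₂ footprint)
  1x1 + 1x2 + 1x3 ≥ 2.75   (binder content)
  x2 ≤ 3.3
  x1 ≤ 1
  x1, x2, x3, x4, x5 ≥ 0.
The minimum-cost mix takes nothing from silica fume, limestone filler, recycled aggregate — only fly ash, natural pozzolan. There the binder content and the fly ash cap constraints are tight.
Optimal quantities: fly ash = 1 kg, natural pozzolan = 1.75 kg.
Hence cost = 0.042·1 + 0.048·1.75 = €0.12600.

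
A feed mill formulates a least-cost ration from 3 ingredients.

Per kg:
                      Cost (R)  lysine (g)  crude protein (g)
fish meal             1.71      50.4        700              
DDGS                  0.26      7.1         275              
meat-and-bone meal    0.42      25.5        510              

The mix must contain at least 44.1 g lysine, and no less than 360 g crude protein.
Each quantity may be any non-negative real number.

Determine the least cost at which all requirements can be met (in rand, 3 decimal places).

This is a linear program. Let x1 = kg of fish meal, x2 = kg of DDGS, x3 = kg of meat-and-bone meal.
Minimize 1.71x1 + 0.26x2 + 0.42x3 with:
  50.4x1 + 7.1x2 + 25.5x3 ≥ 44.1   (lysine)
  700x1 + 275x2 + 510x3 ≥ 360   (crude protein)
  x1, x2, x3 ≥ 0.
At the optimum only meat-and-bone meal is positive (fish meal, DDGS = 0). The lysine requirement is met with equality.
So meat-and-bone meal = 1.729 kg.
Total cost: 0.42·1.729 = 0.72618.

R0.726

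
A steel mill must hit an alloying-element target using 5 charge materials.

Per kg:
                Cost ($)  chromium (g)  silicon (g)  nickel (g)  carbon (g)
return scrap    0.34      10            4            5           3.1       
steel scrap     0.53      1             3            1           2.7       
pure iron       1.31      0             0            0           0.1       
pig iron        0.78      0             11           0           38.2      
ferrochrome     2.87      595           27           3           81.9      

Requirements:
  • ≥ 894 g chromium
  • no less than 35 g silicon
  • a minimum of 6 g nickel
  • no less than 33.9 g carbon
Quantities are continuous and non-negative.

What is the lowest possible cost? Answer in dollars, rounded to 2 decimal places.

Set it up as a linear program. Let x1 = kg of return scrap, x2 = kg of steel scrap, x3 = kg of pure iron, x4 = kg of pig iron, x5 = kg of ferrochrome.
min 0.34x1 + 0.53x2 + 1.31x3 + 0.78x4 + 2.87x5 s.t.:
  10x1 + 1x2 + 595x5 ≥ 894   (chromium)
  4x1 + 3x2 + 11x4 + 27x5 ≥ 35   (silicon)
  5x1 + 1x2 + 3x5 ≥ 6   (nickel)
  3.1x1 + 2.7x2 + 0.1x3 + 38.2x4 + 81.9x5 ≥ 33.9   (carbon)
  x1, x2, x3, x4, x5 ≥ 0.
The optimal basis is {return scrap, ferrochrome}; steel scrap, pure iron, pig iron drop out. The chromium and nickel requirements are met with equality.
So return scrap = 0.3015 kg, ferrochrome = 1.497 kg.
Total cost: 0.34·0.3015 + 2.87·1.497 = 4.3989.

$4.40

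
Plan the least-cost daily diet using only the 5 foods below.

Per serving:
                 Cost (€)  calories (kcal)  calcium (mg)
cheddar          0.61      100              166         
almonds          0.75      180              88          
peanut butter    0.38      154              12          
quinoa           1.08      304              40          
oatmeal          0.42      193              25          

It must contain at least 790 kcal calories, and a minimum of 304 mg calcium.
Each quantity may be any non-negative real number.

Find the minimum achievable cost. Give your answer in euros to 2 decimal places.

€2.24

Set it up as a linear program. Let x1 = servings of cheddar, x2 = servings of almonds, x3 = servings of peanut butter, x4 = servings of quinoa, x5 = servings of oatmeal.
Minimize 0.61x1 + 0.75x2 + 0.38x3 + 1.08x4 + 0.42x5 subject to:
  100x1 + 180x2 + 154x3 + 304x4 + 193x5 ≥ 790   (calories)
  166x1 + 88x2 + 12x3 + 40x4 + 25x5 ≥ 304   (calcium)
  x1, x2, x3, x4, x5 ≥ 0.
The optimal basis is {cheddar, oatmeal}; almonds, peanut butter, quinoa drop out. There the calories and calcium constraints are tight.
So cheddar = 1.318 servings, oatmeal = 3.411 servings.
Hence cost = 0.61·1.318 + 0.42·3.411 = €2.2366.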